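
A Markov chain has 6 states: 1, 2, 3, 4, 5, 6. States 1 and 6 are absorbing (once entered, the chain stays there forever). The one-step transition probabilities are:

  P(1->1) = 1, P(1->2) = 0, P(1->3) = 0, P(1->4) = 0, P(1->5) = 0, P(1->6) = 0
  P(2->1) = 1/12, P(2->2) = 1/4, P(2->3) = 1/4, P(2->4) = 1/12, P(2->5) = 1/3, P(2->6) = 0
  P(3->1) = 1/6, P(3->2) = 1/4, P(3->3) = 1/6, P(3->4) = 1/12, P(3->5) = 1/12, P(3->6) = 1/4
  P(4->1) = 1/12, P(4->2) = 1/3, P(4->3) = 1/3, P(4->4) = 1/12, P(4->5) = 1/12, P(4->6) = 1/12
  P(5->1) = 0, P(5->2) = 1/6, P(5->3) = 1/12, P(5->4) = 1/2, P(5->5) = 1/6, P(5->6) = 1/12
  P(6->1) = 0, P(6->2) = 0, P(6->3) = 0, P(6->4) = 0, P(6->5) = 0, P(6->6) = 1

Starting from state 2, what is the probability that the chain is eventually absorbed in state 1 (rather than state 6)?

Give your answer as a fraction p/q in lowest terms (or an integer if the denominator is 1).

Let a_i = P(absorbed in 1 | start in state i).
Boundary conditions: a_1 = 1, a_6 = 0.
For each transient state i, a_i = sum_j P(i->j) * a_j:
  a_2 = 1/12*a_1 + 1/4*a_2 + 1/4*a_3 + 1/12*a_4 + 1/3*a_5 + 0*a_6
  a_3 = 1/6*a_1 + 1/4*a_2 + 1/6*a_3 + 1/12*a_4 + 1/12*a_5 + 1/4*a_6
  a_4 = 1/12*a_1 + 1/3*a_2 + 1/3*a_3 + 1/12*a_4 + 1/12*a_5 + 1/12*a_6
  a_5 = 0*a_1 + 1/6*a_2 + 1/12*a_3 + 1/2*a_4 + 1/6*a_5 + 1/12*a_6

Substituting a_1 = 1 and a_6 = 0, rearrange to (I - Q) a = r where r[i] = P(i -> 1):
  [3/4, -1/4, -1/12, -1/3] . (a_2, a_3, a_4, a_5) = 1/12
  [-1/4, 5/6, -1/12, -1/12] . (a_2, a_3, a_4, a_5) = 1/6
  [-1/3, -1/3, 11/12, -1/12] . (a_2, a_3, a_4, a_5) = 1/12
  [-1/6, -1/12, -1/2, 5/6] . (a_2, a_3, a_4, a_5) = 0

Solving yields:
  a_2 = 2341/4685
  a_3 = 412/937
  a_4 = 2208/4685
  a_5 = 1999/4685

Starting state is 2, so the absorption probability is a_2 = 2341/4685.

Answer: 2341/4685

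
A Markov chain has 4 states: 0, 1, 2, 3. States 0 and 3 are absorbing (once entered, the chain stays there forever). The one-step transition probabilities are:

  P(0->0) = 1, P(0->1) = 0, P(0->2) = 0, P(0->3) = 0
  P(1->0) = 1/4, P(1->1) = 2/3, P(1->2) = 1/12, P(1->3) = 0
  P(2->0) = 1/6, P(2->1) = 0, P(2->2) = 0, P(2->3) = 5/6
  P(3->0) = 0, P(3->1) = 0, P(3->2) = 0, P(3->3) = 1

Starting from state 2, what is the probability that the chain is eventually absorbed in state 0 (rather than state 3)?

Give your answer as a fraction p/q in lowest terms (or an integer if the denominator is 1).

Answer: 1/6

Derivation:
Let a_i = P(absorbed in 0 | start in state i).
Boundary conditions: a_0 = 1, a_3 = 0.
For each transient state i, a_i = sum_j P(i->j) * a_j:
  a_1 = 1/4*a_0 + 2/3*a_1 + 1/12*a_2 + 0*a_3
  a_2 = 1/6*a_0 + 0*a_1 + 0*a_2 + 5/6*a_3

Substituting a_0 = 1 and a_3 = 0, rearrange to (I - Q) a = r where r[i] = P(i -> 0):
  [1/3, -1/12] . (a_1, a_2) = 1/4
  [0, 1] . (a_1, a_2) = 1/6

Solving yields:
  a_1 = 19/24
  a_2 = 1/6

Starting state is 2, so the absorption probability is a_2 = 1/6.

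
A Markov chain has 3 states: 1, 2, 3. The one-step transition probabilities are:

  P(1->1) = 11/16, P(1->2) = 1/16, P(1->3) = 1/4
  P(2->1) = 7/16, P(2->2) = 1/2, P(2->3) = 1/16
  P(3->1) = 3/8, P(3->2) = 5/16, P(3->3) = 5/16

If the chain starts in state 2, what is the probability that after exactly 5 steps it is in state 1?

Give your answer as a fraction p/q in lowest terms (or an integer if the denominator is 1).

Computing P^5 by repeated multiplication:
P^1 =
  1: [11/16, 1/16, 1/4]
  2: [7/16, 1/2, 1/16]
  3: [3/8, 5/16, 5/16]
P^2 =
  1: [19/32, 39/256, 65/256]
  2: [139/256, 19/64, 41/256]
  3: [131/256, 71/256, 27/128]
P^3 =
  1: [2335/4096, 789/4096, 243/1024]
  2: [2307/4096, 119/512, 837/4096]
  3: [1131/2048, 969/4096, 865/4096]
P^4 =
  1: [2315/4096, 13507/65536, 14989/65536]
  2: [37063/65536, 3527/16384, 14365/65536]
  3: [36855/65536, 14339/65536, 7171/32768]
P^5 =
  1: [591923/1048576, 220041/1048576, 59153/262144]
  2: [592639/1048576, 27719/131072, 234185/1048576]
  3: [295915/524288, 223277/1048576, 233469/1048576]

(P^5)[2 -> 1] = 592639/1048576

Answer: 592639/1048576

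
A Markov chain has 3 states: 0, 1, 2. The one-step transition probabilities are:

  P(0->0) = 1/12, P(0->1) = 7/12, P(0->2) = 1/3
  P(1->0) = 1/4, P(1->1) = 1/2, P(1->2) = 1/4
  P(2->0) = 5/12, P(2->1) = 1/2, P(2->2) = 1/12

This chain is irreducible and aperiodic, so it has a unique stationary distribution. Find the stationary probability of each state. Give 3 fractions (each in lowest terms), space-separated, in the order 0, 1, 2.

Answer: 24/97 101/194 45/194

Derivation:
The stationary distribution satisfies pi = pi * P, i.e.:
  pi_0 = 1/12*pi_0 + 1/4*pi_1 + 5/12*pi_2
  pi_1 = 7/12*pi_0 + 1/2*pi_1 + 1/2*pi_2
  pi_2 = 1/3*pi_0 + 1/4*pi_1 + 1/12*pi_2
with normalization: pi_0 + pi_1 + pi_2 = 1.

Using the first 2 balance equations plus normalization, the linear system A*pi = b is:
  [-11/12, 1/4, 5/12] . pi = 0
  [7/12, -1/2, 1/2] . pi = 0
  [1, 1, 1] . pi = 1

Solving yields:
  pi_0 = 24/97
  pi_1 = 101/194
  pi_2 = 45/194

Verification (pi * P):
  24/97*1/12 + 101/194*1/4 + 45/194*5/12 = 24/97 = pi_0  (ok)
  24/97*7/12 + 101/194*1/2 + 45/194*1/2 = 101/194 = pi_1  (ok)
  24/97*1/3 + 101/194*1/4 + 45/194*1/12 = 45/194 = pi_2  (ok)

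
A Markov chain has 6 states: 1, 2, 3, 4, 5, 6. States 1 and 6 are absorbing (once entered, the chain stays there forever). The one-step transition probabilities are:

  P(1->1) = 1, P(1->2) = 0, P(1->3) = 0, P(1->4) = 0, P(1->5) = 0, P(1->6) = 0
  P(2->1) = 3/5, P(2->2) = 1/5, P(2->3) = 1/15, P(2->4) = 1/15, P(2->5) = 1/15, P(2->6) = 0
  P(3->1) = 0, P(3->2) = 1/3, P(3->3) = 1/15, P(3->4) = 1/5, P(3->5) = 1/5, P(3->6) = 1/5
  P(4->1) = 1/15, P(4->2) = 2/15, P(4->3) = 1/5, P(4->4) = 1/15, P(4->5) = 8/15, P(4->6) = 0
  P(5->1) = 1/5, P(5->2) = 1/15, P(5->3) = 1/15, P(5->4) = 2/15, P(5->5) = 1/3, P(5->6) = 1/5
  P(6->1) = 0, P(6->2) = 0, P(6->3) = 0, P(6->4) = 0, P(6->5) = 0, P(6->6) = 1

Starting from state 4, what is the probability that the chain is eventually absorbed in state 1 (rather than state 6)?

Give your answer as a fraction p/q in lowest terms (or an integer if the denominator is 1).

Answer: 935/1421

Derivation:
Let a_i = P(absorbed in 1 | start in state i).
Boundary conditions: a_1 = 1, a_6 = 0.
For each transient state i, a_i = sum_j P(i->j) * a_j:
  a_2 = 3/5*a_1 + 1/5*a_2 + 1/15*a_3 + 1/15*a_4 + 1/15*a_5 + 0*a_6
  a_3 = 0*a_1 + 1/3*a_2 + 1/15*a_3 + 1/5*a_4 + 1/5*a_5 + 1/5*a_6
  a_4 = 1/15*a_1 + 2/15*a_2 + 1/5*a_3 + 1/15*a_4 + 8/15*a_5 + 0*a_6
  a_5 = 1/5*a_1 + 1/15*a_2 + 1/15*a_3 + 2/15*a_4 + 1/3*a_5 + 1/5*a_6

Substituting a_1 = 1 and a_6 = 0, rearrange to (I - Q) a = r where r[i] = P(i -> 1):
  [4/5, -1/15, -1/15, -1/15] . (a_2, a_3, a_4, a_5) = 3/5
  [-1/3, 14/15, -1/5, -1/5] . (a_2, a_3, a_4, a_5) = 0
  [-2/15, -1/5, 14/15, -8/15] . (a_2, a_3, a_4, a_5) = 1/15
  [-1/15, -1/15, -2/15, 2/3] . (a_2, a_3, a_4, a_5) = 1/5

Solving yields:
  a_2 = 1282/1421
  a_3 = 835/1421
  a_4 = 935/1421
  a_5 = 825/1421

Starting state is 4, so the absorption probability is a_4 = 935/1421.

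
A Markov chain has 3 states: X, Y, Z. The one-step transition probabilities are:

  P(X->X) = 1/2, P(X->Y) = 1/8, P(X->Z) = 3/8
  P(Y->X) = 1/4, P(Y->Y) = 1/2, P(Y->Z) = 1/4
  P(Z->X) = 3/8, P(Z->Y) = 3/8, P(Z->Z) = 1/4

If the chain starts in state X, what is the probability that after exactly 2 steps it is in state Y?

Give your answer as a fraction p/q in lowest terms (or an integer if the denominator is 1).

Answer: 17/64

Derivation:
Computing P^2 by repeated multiplication:
P^1 =
  X: [1/2, 1/8, 3/8]
  Y: [1/4, 1/2, 1/4]
  Z: [3/8, 3/8, 1/4]
P^2 =
  X: [27/64, 17/64, 5/16]
  Y: [11/32, 3/8, 9/32]
  Z: [3/8, 21/64, 19/64]

(P^2)[X -> Y] = 17/64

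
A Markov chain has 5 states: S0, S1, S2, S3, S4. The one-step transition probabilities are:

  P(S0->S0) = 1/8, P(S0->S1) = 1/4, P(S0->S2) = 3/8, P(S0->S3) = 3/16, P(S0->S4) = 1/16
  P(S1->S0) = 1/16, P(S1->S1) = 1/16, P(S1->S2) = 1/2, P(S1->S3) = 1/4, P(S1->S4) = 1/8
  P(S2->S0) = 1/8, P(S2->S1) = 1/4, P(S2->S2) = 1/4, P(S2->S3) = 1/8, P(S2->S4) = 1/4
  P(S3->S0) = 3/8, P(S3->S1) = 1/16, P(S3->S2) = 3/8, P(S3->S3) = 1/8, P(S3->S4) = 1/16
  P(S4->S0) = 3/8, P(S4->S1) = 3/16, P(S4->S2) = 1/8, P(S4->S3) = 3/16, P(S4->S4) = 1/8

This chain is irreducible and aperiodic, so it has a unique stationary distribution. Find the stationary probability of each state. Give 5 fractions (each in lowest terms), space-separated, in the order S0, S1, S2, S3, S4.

The stationary distribution satisfies pi = pi * P, i.e.:
  pi_S0 = 1/8*pi_S0 + 1/16*pi_S1 + 1/8*pi_S2 + 3/8*pi_S3 + 3/8*pi_S4
  pi_S1 = 1/4*pi_S0 + 1/16*pi_S1 + 1/4*pi_S2 + 1/16*pi_S3 + 3/16*pi_S4
  pi_S2 = 3/8*pi_S0 + 1/2*pi_S1 + 1/4*pi_S2 + 3/8*pi_S3 + 1/8*pi_S4
  pi_S3 = 3/16*pi_S0 + 1/4*pi_S1 + 1/8*pi_S2 + 1/8*pi_S3 + 3/16*pi_S4
  pi_S4 = 1/16*pi_S0 + 1/8*pi_S1 + 1/4*pi_S2 + 1/16*pi_S3 + 1/8*pi_S4
with normalization: pi_S0 + pi_S1 + pi_S2 + pi_S3 + pi_S4 = 1.

Using the first 4 balance equations plus normalization, the linear system A*pi = b is:
  [-7/8, 1/16, 1/8, 3/8, 3/8] . pi = 0
  [1/4, -15/16, 1/4, 1/16, 3/16] . pi = 0
  [3/8, 1/2, -3/4, 3/8, 1/8] . pi = 0
  [3/16, 1/4, 1/8, -7/8, 3/16] . pi = 0
  [1, 1, 1, 1, 1] . pi = 1

Solving yields:
  pi_S0 = 8840/46131
  pi_S1 = 2714/15377
  pi_S2 = 14819/46131
  pi_S3 = 7748/46131
  pi_S4 = 2194/15377

Verification (pi * P):
  8840/46131*1/8 + 2714/15377*1/16 + 14819/46131*1/8 + 7748/46131*3/8 + 2194/15377*3/8 = 8840/46131 = pi_S0  (ok)
  8840/46131*1/4 + 2714/15377*1/16 + 14819/46131*1/4 + 7748/46131*1/16 + 2194/15377*3/16 = 2714/15377 = pi_S1  (ok)
  8840/46131*3/8 + 2714/15377*1/2 + 14819/46131*1/4 + 7748/46131*3/8 + 2194/15377*1/8 = 14819/46131 = pi_S2  (ok)
  8840/46131*3/16 + 2714/15377*1/4 + 14819/46131*1/8 + 7748/46131*1/8 + 2194/15377*3/16 = 7748/46131 = pi_S3  (ok)
  8840/46131*1/16 + 2714/15377*1/8 + 14819/46131*1/4 + 7748/46131*1/16 + 2194/15377*1/8 = 2194/15377 = pi_S4  (ok)

Answer: 8840/46131 2714/15377 14819/46131 7748/46131 2194/15377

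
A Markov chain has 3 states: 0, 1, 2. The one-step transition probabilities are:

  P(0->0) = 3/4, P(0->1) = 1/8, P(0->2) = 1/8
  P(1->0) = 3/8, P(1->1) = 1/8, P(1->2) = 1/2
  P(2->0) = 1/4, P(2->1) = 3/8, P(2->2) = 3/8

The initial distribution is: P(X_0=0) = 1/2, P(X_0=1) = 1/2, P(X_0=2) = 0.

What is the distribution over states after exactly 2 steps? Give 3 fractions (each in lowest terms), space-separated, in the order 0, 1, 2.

Answer: 35/64 13/64 1/4

Derivation:
Propagating the distribution step by step (d_{t+1} = d_t * P):
d_0 = (0=1/2, 1=1/2, 2=0)
  d_1[0] = 1/2*3/4 + 1/2*3/8 + 0*1/4 = 9/16
  d_1[1] = 1/2*1/8 + 1/2*1/8 + 0*3/8 = 1/8
  d_1[2] = 1/2*1/8 + 1/2*1/2 + 0*3/8 = 5/16
d_1 = (0=9/16, 1=1/8, 2=5/16)
  d_2[0] = 9/16*3/4 + 1/8*3/8 + 5/16*1/4 = 35/64
  d_2[1] = 9/16*1/8 + 1/8*1/8 + 5/16*3/8 = 13/64
  d_2[2] = 9/16*1/8 + 1/8*1/2 + 5/16*3/8 = 1/4
d_2 = (0=35/64, 1=13/64, 2=1/4)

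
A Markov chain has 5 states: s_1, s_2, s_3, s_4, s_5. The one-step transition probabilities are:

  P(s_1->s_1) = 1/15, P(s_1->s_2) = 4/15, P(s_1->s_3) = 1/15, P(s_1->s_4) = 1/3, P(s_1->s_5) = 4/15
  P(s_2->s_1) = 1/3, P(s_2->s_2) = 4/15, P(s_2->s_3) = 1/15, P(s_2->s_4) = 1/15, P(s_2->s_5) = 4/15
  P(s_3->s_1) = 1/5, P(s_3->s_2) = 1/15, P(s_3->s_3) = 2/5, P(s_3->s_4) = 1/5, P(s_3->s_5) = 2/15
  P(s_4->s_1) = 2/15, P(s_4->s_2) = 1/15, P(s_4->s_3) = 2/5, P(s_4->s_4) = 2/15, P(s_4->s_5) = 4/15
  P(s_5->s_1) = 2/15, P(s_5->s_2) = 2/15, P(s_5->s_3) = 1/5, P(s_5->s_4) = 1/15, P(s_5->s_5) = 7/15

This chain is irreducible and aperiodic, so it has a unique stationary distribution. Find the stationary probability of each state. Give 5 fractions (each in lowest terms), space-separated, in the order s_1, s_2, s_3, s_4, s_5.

Answer: 2731/16276 1219/8138 1915/8138 1245/8138 4787/16276

Derivation:
The stationary distribution satisfies pi = pi * P, i.e.:
  pi_s_1 = 1/15*pi_s_1 + 1/3*pi_s_2 + 1/5*pi_s_3 + 2/15*pi_s_4 + 2/15*pi_s_5
  pi_s_2 = 4/15*pi_s_1 + 4/15*pi_s_2 + 1/15*pi_s_3 + 1/15*pi_s_4 + 2/15*pi_s_5
  pi_s_3 = 1/15*pi_s_1 + 1/15*pi_s_2 + 2/5*pi_s_3 + 2/5*pi_s_4 + 1/5*pi_s_5
  pi_s_4 = 1/3*pi_s_1 + 1/15*pi_s_2 + 1/5*pi_s_3 + 2/15*pi_s_4 + 1/15*pi_s_5
  pi_s_5 = 4/15*pi_s_1 + 4/15*pi_s_2 + 2/15*pi_s_3 + 4/15*pi_s_4 + 7/15*pi_s_5
with normalization: pi_s_1 + pi_s_2 + pi_s_3 + pi_s_4 + pi_s_5 = 1.

Using the first 4 balance equations plus normalization, the linear system A*pi = b is:
  [-14/15, 1/3, 1/5, 2/15, 2/15] . pi = 0
  [4/15, -11/15, 1/15, 1/15, 2/15] . pi = 0
  [1/15, 1/15, -3/5, 2/5, 1/5] . pi = 0
  [1/3, 1/15, 1/5, -13/15, 1/15] . pi = 0
  [1, 1, 1, 1, 1] . pi = 1

Solving yields:
  pi_s_1 = 2731/16276
  pi_s_2 = 1219/8138
  pi_s_3 = 1915/8138
  pi_s_4 = 1245/8138
  pi_s_5 = 4787/16276

Verification (pi * P):
  2731/16276*1/15 + 1219/8138*1/3 + 1915/8138*1/5 + 1245/8138*2/15 + 4787/16276*2/15 = 2731/16276 = pi_s_1  (ok)
  2731/16276*4/15 + 1219/8138*4/15 + 1915/8138*1/15 + 1245/8138*1/15 + 4787/16276*2/15 = 1219/8138 = pi_s_2  (ok)
  2731/16276*1/15 + 1219/8138*1/15 + 1915/8138*2/5 + 1245/8138*2/5 + 4787/16276*1/5 = 1915/8138 = pi_s_3  (ok)
  2731/16276*1/3 + 1219/8138*1/15 + 1915/8138*1/5 + 1245/8138*2/15 + 4787/16276*1/15 = 1245/8138 = pi_s_4  (ok)
  2731/16276*4/15 + 1219/8138*4/15 + 1915/8138*2/15 + 1245/8138*4/15 + 4787/16276*7/15 = 4787/16276 = pi_s_5  (ok)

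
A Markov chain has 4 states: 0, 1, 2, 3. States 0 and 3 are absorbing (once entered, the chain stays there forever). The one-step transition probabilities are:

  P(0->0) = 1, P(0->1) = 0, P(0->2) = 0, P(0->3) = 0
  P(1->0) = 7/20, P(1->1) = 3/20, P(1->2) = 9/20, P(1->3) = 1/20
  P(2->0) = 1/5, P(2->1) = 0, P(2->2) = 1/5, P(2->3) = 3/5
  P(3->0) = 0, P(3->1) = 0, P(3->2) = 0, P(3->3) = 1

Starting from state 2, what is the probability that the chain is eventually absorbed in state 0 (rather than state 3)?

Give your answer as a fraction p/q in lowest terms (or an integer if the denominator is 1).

Answer: 1/4

Derivation:
Let a_i = P(absorbed in 0 | start in state i).
Boundary conditions: a_0 = 1, a_3 = 0.
For each transient state i, a_i = sum_j P(i->j) * a_j:
  a_1 = 7/20*a_0 + 3/20*a_1 + 9/20*a_2 + 1/20*a_3
  a_2 = 1/5*a_0 + 0*a_1 + 1/5*a_2 + 3/5*a_3

Substituting a_0 = 1 and a_3 = 0, rearrange to (I - Q) a = r where r[i] = P(i -> 0):
  [17/20, -9/20] . (a_1, a_2) = 7/20
  [0, 4/5] . (a_1, a_2) = 1/5

Solving yields:
  a_1 = 37/68
  a_2 = 1/4

Starting state is 2, so the absorption probability is a_2 = 1/4.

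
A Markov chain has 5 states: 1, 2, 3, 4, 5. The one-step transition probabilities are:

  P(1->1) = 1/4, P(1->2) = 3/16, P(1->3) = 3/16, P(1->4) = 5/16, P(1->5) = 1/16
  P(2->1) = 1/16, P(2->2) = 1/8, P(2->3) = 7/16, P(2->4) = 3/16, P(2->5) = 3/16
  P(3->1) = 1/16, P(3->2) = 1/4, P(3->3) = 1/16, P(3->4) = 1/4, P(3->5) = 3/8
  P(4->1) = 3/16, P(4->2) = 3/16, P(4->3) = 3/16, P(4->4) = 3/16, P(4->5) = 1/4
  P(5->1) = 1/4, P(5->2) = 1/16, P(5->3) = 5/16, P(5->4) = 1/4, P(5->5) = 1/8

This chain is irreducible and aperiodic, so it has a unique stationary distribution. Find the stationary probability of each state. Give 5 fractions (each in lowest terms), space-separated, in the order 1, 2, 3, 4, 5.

The stationary distribution satisfies pi = pi * P, i.e.:
  pi_1 = 1/4*pi_1 + 1/16*pi_2 + 1/16*pi_3 + 3/16*pi_4 + 1/4*pi_5
  pi_2 = 3/16*pi_1 + 1/8*pi_2 + 1/4*pi_3 + 3/16*pi_4 + 1/16*pi_5
  pi_3 = 3/16*pi_1 + 7/16*pi_2 + 1/16*pi_3 + 3/16*pi_4 + 5/16*pi_5
  pi_4 = 5/16*pi_1 + 3/16*pi_2 + 1/4*pi_3 + 3/16*pi_4 + 1/4*pi_5
  pi_5 = 1/16*pi_1 + 3/16*pi_2 + 3/8*pi_3 + 1/4*pi_4 + 1/8*pi_5
with normalization: pi_1 + pi_2 + pi_3 + pi_4 + pi_5 = 1.

Using the first 4 balance equations plus normalization, the linear system A*pi = b is:
  [-3/4, 1/16, 1/16, 3/16, 1/4] . pi = 0
  [3/16, -7/8, 1/4, 3/16, 1/16] . pi = 0
  [3/16, 7/16, -15/16, 3/16, 5/16] . pi = 0
  [5/16, 3/16, 1/4, -13/16, 1/4] . pi = 0
  [1, 1, 1, 1, 1] . pi = 1

Solving yields:
  pi_1 = 4381/27068
  pi_2 = 4465/27068
  pi_3 = 6139/27068
  pi_4 = 1591/6767
  pi_5 = 5719/27068

Verification (pi * P):
  4381/27068*1/4 + 4465/27068*1/16 + 6139/27068*1/16 + 1591/6767*3/16 + 5719/27068*1/4 = 4381/27068 = pi_1  (ok)
  4381/27068*3/16 + 4465/27068*1/8 + 6139/27068*1/4 + 1591/6767*3/16 + 5719/27068*1/16 = 4465/27068 = pi_2  (ok)
  4381/27068*3/16 + 4465/27068*7/16 + 6139/27068*1/16 + 1591/6767*3/16 + 5719/27068*5/16 = 6139/27068 = pi_3  (ok)
  4381/27068*5/16 + 4465/27068*3/16 + 6139/27068*1/4 + 1591/6767*3/16 + 5719/27068*1/4 = 1591/6767 = pi_4  (ok)
  4381/27068*1/16 + 4465/27068*3/16 + 6139/27068*3/8 + 1591/6767*1/4 + 5719/27068*1/8 = 5719/27068 = pi_5  (ok)

Answer: 4381/27068 4465/27068 6139/27068 1591/6767 5719/27068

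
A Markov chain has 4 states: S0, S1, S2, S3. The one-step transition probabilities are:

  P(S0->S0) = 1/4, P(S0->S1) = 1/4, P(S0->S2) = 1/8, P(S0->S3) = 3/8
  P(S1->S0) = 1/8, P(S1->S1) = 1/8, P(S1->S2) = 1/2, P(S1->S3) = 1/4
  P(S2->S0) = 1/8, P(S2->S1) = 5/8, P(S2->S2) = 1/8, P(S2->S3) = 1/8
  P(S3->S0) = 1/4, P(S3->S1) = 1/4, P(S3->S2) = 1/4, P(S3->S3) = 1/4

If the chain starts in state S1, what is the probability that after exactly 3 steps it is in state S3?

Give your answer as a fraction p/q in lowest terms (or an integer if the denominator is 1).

Answer: 63/256

Derivation:
Computing P^3 by repeated multiplication:
P^1 =
  S0: [1/4, 1/4, 1/8, 3/8]
  S1: [1/8, 1/8, 1/2, 1/4]
  S2: [1/8, 5/8, 1/8, 1/8]
  S3: [1/4, 1/4, 1/4, 1/4]
P^2 =
  S0: [13/64, 17/64, 17/64, 17/64]
  S1: [11/64, 27/64, 13/64, 13/64]
  S2: [5/32, 7/32, 3/8, 1/4]
  S3: [3/16, 5/16, 1/4, 1/4]
P^3 =
  S0: [47/256, 81/256, 33/128, 31/128]
  S1: [11/64, 35/128, 79/256, 63/256]
  S2: [45/256, 93/256, 61/256, 57/256]
  S3: [23/128, 39/128, 35/128, 31/128]

(P^3)[S1 -> S3] = 63/256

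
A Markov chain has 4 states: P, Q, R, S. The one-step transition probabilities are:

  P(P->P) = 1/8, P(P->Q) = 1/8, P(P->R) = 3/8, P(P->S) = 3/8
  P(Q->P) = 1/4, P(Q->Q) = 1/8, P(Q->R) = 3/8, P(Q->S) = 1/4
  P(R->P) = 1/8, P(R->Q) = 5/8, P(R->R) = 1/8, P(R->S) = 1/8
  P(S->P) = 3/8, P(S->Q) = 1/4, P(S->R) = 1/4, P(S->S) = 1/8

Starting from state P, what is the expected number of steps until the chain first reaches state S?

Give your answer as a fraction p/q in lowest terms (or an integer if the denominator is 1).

Let h_i = expected steps to first reach S from state i.
Boundary: h_S = 0.
First-step equations for the other states:
  h_P = 1 + 1/8*h_P + 1/8*h_Q + 3/8*h_R + 3/8*h_S
  h_Q = 1 + 1/4*h_P + 1/8*h_Q + 3/8*h_R + 1/4*h_S
  h_R = 1 + 1/8*h_P + 5/8*h_Q + 1/8*h_R + 1/8*h_S

Substituting h_S = 0 and rearranging gives the linear system (I - Q) h = 1:
  [7/8, -1/8, -3/8] . (h_P, h_Q, h_R) = 1
  [-1/4, 7/8, -3/8] . (h_P, h_Q, h_R) = 1
  [-1/8, -5/8, 7/8] . (h_P, h_Q, h_R) = 1

Solving yields:
  h_P = 64/17
  h_Q = 72/17
  h_R = 80/17

Starting state is P, so the expected hitting time is h_P = 64/17.

Answer: 64/17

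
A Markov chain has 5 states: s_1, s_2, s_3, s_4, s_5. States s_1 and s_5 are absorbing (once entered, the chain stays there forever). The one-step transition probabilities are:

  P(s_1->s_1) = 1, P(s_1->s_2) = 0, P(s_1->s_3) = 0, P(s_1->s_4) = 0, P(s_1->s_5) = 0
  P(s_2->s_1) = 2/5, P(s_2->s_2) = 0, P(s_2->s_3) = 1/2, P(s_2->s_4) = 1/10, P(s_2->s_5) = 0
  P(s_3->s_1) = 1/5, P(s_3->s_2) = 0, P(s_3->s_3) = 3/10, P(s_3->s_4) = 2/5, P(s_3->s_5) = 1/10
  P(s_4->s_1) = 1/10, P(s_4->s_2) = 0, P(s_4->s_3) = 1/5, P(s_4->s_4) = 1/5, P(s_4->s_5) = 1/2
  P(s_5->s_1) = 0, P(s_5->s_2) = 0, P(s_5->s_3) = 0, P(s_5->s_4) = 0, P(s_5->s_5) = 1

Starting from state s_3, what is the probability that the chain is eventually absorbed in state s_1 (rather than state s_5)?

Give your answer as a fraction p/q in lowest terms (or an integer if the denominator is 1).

Let a_i = P(absorbed in s_1 | start in state i).
Boundary conditions: a_s_1 = 1, a_s_5 = 0.
For each transient state i, a_i = sum_j P(i->j) * a_j:
  a_s_2 = 2/5*a_s_1 + 0*a_s_2 + 1/2*a_s_3 + 1/10*a_s_4 + 0*a_s_5
  a_s_3 = 1/5*a_s_1 + 0*a_s_2 + 3/10*a_s_3 + 2/5*a_s_4 + 1/10*a_s_5
  a_s_4 = 1/10*a_s_1 + 0*a_s_2 + 1/5*a_s_3 + 1/5*a_s_4 + 1/2*a_s_5

Substituting a_s_1 = 1 and a_s_5 = 0, rearrange to (I - Q) a = r where r[i] = P(i -> s_1):
  [1, -1/2, -1/10] . (a_s_2, a_s_3, a_s_4) = 2/5
  [0, 7/10, -2/5] . (a_s_2, a_s_3, a_s_4) = 1/5
  [0, -1/5, 4/5] . (a_s_2, a_s_3, a_s_4) = 1/10

Solving yields:
  a_s_2 = 101/160
  a_s_3 = 5/12
  a_s_4 = 11/48

Starting state is s_3, so the absorption probability is a_s_3 = 5/12.

Answer: 5/12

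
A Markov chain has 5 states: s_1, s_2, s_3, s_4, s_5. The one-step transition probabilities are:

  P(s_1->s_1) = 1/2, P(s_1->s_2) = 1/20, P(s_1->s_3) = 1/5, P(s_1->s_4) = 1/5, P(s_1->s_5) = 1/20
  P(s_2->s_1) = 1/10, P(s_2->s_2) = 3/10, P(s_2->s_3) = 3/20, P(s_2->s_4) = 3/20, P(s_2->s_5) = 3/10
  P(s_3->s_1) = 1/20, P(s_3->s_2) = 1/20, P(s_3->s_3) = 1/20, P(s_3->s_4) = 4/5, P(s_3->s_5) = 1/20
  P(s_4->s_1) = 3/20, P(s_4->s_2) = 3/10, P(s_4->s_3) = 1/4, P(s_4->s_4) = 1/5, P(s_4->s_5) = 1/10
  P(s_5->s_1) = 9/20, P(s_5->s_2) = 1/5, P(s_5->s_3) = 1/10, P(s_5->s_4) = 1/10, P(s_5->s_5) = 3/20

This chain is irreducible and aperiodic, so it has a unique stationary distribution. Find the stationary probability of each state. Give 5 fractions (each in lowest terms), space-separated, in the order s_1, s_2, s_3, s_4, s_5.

The stationary distribution satisfies pi = pi * P, i.e.:
  pi_s_1 = 1/2*pi_s_1 + 1/10*pi_s_2 + 1/20*pi_s_3 + 3/20*pi_s_4 + 9/20*pi_s_5
  pi_s_2 = 1/20*pi_s_1 + 3/10*pi_s_2 + 1/20*pi_s_3 + 3/10*pi_s_4 + 1/5*pi_s_5
  pi_s_3 = 1/5*pi_s_1 + 3/20*pi_s_2 + 1/20*pi_s_3 + 1/4*pi_s_4 + 1/10*pi_s_5
  pi_s_4 = 1/5*pi_s_1 + 3/20*pi_s_2 + 4/5*pi_s_3 + 1/5*pi_s_4 + 1/10*pi_s_5
  pi_s_5 = 1/20*pi_s_1 + 3/10*pi_s_2 + 1/20*pi_s_3 + 1/10*pi_s_4 + 3/20*pi_s_5
with normalization: pi_s_1 + pi_s_2 + pi_s_3 + pi_s_4 + pi_s_5 = 1.

Using the first 4 balance equations plus normalization, the linear system A*pi = b is:
  [-1/2, 1/10, 1/20, 3/20, 9/20] . pi = 0
  [1/20, -7/10, 1/20, 3/10, 1/5] . pi = 0
  [1/5, 3/20, -19/20, 1/4, 1/10] . pi = 0
  [1/5, 3/20, 4/5, -4/5, 1/10] . pi = 0
  [1, 1, 1, 1, 1] . pi = 1

Solving yields:
  pi_s_1 = 607/2455
  pi_s_2 = 452/2455
  pi_s_3 = 411/2455
  pi_s_4 = 137/491
  pi_s_5 = 60/491

Verification (pi * P):
  607/2455*1/2 + 452/2455*1/10 + 411/2455*1/20 + 137/491*3/20 + 60/491*9/20 = 607/2455 = pi_s_1  (ok)
  607/2455*1/20 + 452/2455*3/10 + 411/2455*1/20 + 137/491*3/10 + 60/491*1/5 = 452/2455 = pi_s_2  (ok)
  607/2455*1/5 + 452/2455*3/20 + 411/2455*1/20 + 137/491*1/4 + 60/491*1/10 = 411/2455 = pi_s_3  (ok)
  607/2455*1/5 + 452/2455*3/20 + 411/2455*4/5 + 137/491*1/5 + 60/491*1/10 = 137/491 = pi_s_4  (ok)
  607/2455*1/20 + 452/2455*3/10 + 411/2455*1/20 + 137/491*1/10 + 60/491*3/20 = 60/491 = pi_s_5  (ok)

Answer: 607/2455 452/2455 411/2455 137/491 60/491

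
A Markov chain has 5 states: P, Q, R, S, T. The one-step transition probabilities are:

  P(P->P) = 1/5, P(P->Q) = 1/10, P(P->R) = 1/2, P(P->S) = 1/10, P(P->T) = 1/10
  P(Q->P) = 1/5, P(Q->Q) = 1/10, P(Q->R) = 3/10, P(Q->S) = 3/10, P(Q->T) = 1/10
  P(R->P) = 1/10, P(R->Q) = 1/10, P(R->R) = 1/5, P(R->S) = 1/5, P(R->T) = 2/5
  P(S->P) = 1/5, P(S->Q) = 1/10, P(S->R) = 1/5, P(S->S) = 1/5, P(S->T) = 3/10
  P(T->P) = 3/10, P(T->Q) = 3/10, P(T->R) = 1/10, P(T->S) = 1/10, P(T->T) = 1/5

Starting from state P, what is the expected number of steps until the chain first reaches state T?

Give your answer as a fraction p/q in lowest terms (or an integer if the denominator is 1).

Answer: 1000/233

Derivation:
Let h_i = expected steps to first reach T from state i.
Boundary: h_T = 0.
First-step equations for the other states:
  h_P = 1 + 1/5*h_P + 1/10*h_Q + 1/2*h_R + 1/10*h_S + 1/10*h_T
  h_Q = 1 + 1/5*h_P + 1/10*h_Q + 3/10*h_R + 3/10*h_S + 1/10*h_T
  h_R = 1 + 1/10*h_P + 1/10*h_Q + 1/5*h_R + 1/5*h_S + 2/5*h_T
  h_S = 1 + 1/5*h_P + 1/10*h_Q + 1/5*h_R + 1/5*h_S + 3/10*h_T

Substituting h_T = 0 and rearranging gives the linear system (I - Q) h = 1:
  [4/5, -1/10, -1/2, -1/10] . (h_P, h_Q, h_R, h_S) = 1
  [-1/5, 9/10, -3/10, -3/10] . (h_P, h_Q, h_R, h_S) = 1
  [-1/10, -1/10, 4/5, -1/5] . (h_P, h_Q, h_R, h_S) = 1
  [-1/5, -1/10, -1/5, 4/5] . (h_P, h_Q, h_R, h_S) = 1

Solving yields:
  h_P = 1000/233
  h_Q = 1020/233
  h_R = 2275/699
  h_S = 2575/699

Starting state is P, so the expected hitting time is h_P = 1000/233.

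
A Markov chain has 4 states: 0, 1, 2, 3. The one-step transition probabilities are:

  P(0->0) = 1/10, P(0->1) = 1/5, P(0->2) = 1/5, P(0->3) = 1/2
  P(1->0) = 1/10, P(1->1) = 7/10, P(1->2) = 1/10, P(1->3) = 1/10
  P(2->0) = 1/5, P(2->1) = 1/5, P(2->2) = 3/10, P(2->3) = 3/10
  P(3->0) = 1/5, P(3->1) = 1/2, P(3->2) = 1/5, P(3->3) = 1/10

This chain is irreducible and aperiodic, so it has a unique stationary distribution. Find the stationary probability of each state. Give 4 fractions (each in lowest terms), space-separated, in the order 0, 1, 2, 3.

Answer: 33/244 125/244 121/732 137/732

Derivation:
The stationary distribution satisfies pi = pi * P, i.e.:
  pi_0 = 1/10*pi_0 + 1/10*pi_1 + 1/5*pi_2 + 1/5*pi_3
  pi_1 = 1/5*pi_0 + 7/10*pi_1 + 1/5*pi_2 + 1/2*pi_3
  pi_2 = 1/5*pi_0 + 1/10*pi_1 + 3/10*pi_2 + 1/5*pi_3
  pi_3 = 1/2*pi_0 + 1/10*pi_1 + 3/10*pi_2 + 1/10*pi_3
with normalization: pi_0 + pi_1 + pi_2 + pi_3 = 1.

Using the first 3 balance equations plus normalization, the linear system A*pi = b is:
  [-9/10, 1/10, 1/5, 1/5] . pi = 0
  [1/5, -3/10, 1/5, 1/2] . pi = 0
  [1/5, 1/10, -7/10, 1/5] . pi = 0
  [1, 1, 1, 1] . pi = 1

Solving yields:
  pi_0 = 33/244
  pi_1 = 125/244
  pi_2 = 121/732
  pi_3 = 137/732

Verification (pi * P):
  33/244*1/10 + 125/244*1/10 + 121/732*1/5 + 137/732*1/5 = 33/244 = pi_0  (ok)
  33/244*1/5 + 125/244*7/10 + 121/732*1/5 + 137/732*1/2 = 125/244 = pi_1  (ok)
  33/244*1/5 + 125/244*1/10 + 121/732*3/10 + 137/732*1/5 = 121/732 = pi_2  (ok)
  33/244*1/2 + 125/244*1/10 + 121/732*3/10 + 137/732*1/10 = 137/732 = pi_3  (ok)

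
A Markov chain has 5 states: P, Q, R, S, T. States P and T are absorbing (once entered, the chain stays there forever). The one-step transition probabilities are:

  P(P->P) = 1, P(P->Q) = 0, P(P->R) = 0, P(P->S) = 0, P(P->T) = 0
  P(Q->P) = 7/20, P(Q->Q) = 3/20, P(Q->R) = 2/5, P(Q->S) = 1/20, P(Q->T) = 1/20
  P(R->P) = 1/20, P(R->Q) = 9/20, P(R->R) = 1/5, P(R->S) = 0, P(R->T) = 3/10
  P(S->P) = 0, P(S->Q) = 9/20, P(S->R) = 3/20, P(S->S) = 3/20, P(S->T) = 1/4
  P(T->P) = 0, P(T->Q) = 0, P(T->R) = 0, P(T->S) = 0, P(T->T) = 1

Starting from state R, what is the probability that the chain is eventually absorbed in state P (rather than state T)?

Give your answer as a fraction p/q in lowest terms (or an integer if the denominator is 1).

Answer: 1351/3229

Derivation:
Let a_i = P(absorbed in P | start in state i).
Boundary conditions: a_P = 1, a_T = 0.
For each transient state i, a_i = sum_j P(i->j) * a_j:
  a_Q = 7/20*a_P + 3/20*a_Q + 2/5*a_R + 1/20*a_S + 1/20*a_T
  a_R = 1/20*a_P + 9/20*a_Q + 1/5*a_R + 0*a_S + 3/10*a_T
  a_S = 0*a_P + 9/20*a_Q + 3/20*a_R + 3/20*a_S + 1/4*a_T

Substituting a_P = 1 and a_T = 0, rearrange to (I - Q) a = r where r[i] = P(i -> P):
  [17/20, -2/5, -1/20] . (a_Q, a_R, a_S) = 7/20
  [-9/20, 4/5, 0] . (a_Q, a_R, a_S) = 1/20
  [-9/20, -3/20, 17/20] . (a_Q, a_R, a_S) = 0

Solving yields:
  a_Q = 2043/3229
  a_R = 1351/3229
  a_S = 1320/3229

Starting state is R, so the absorption probability is a_R = 1351/3229.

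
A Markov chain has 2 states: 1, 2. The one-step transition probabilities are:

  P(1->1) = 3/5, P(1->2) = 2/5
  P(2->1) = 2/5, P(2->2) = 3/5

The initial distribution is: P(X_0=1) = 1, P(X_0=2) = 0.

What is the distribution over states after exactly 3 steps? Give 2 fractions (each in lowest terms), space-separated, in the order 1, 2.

Answer: 63/125 62/125

Derivation:
Propagating the distribution step by step (d_{t+1} = d_t * P):
d_0 = (1=1, 2=0)
  d_1[1] = 1*3/5 + 0*2/5 = 3/5
  d_1[2] = 1*2/5 + 0*3/5 = 2/5
d_1 = (1=3/5, 2=2/5)
  d_2[1] = 3/5*3/5 + 2/5*2/5 = 13/25
  d_2[2] = 3/5*2/5 + 2/5*3/5 = 12/25
d_2 = (1=13/25, 2=12/25)
  d_3[1] = 13/25*3/5 + 12/25*2/5 = 63/125
  d_3[2] = 13/25*2/5 + 12/25*3/5 = 62/125
d_3 = (1=63/125, 2=62/125)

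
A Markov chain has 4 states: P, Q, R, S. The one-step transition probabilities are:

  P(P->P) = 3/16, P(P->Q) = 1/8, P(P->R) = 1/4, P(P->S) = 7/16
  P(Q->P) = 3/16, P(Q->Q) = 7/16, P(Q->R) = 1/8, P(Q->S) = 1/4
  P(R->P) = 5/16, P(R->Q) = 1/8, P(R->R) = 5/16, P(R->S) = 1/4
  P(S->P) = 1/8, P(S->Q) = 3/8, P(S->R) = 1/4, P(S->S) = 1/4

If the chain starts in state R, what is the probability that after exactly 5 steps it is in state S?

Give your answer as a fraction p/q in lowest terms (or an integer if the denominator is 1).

Computing P^5 by repeated multiplication:
P^1 =
  P: [3/16, 1/8, 1/4, 7/16]
  Q: [3/16, 7/16, 1/8, 1/4]
  R: [5/16, 1/8, 5/16, 1/4]
  S: [1/8, 3/8, 1/4, 1/4]
P^2 =
  P: [49/256, 35/128, 1/4, 73/256]
  Q: [3/16, 83/256, 13/64, 73/256]
  R: [27/128, 29/128, 65/256, 79/256]
  S: [13/64, 39/128, 7/32, 35/128]
P^3 =
  P: [823/4096, 577/2048, 237/1024, 1171/4096]
  Q: [799/4096, 1219/4096, 455/2048, 73/256]
  R: [819/4096, 559/2048, 973/4096, 593/2048]
  S: [405/2048, 591/2048, 231/1024, 295/1024]
P^4 =
  P: [13013/65536, 9323/32768, 939/4096, 18853/65536]
  Q: [3235/16384, 18959/65536, 1857/8192, 18781/65536]
  R: [1631/8192, 9263/32768, 15121/65536, 18841/65536]
  S: [3239/16384, 9411/32768, 467/2048, 9407/32768]
P^5 =
  P: [207803/1048576, 149857/524288, 59969/262144, 301183/1048576]
  Q: [207539/1048576, 300991/1048576, 119541/524288, 75241/262144]
  R: [208009/1048576, 149533/524288, 240213/1048576, 37661/131072]
  S: [103841/524288, 150219/524288, 59861/262144, 75253/262144]

(P^5)[R -> S] = 37661/131072

Answer: 37661/131072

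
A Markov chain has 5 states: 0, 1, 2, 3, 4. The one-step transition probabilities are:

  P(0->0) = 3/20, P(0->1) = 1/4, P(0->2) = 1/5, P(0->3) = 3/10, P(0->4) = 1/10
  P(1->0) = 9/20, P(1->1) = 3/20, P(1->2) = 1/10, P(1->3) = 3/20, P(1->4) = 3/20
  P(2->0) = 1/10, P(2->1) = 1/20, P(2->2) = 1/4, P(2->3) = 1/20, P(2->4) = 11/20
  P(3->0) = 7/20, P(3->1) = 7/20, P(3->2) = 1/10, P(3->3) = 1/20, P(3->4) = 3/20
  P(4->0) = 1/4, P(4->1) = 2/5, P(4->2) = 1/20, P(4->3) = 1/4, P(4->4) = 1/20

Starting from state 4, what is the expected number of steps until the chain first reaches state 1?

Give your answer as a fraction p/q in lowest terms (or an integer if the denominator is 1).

Let h_i = expected steps to first reach 1 from state i.
Boundary: h_1 = 0.
First-step equations for the other states:
  h_0 = 1 + 3/20*h_0 + 1/4*h_1 + 1/5*h_2 + 3/10*h_3 + 1/10*h_4
  h_2 = 1 + 1/10*h_0 + 1/20*h_1 + 1/4*h_2 + 1/20*h_3 + 11/20*h_4
  h_3 = 1 + 7/20*h_0 + 7/20*h_1 + 1/10*h_2 + 1/20*h_3 + 3/20*h_4
  h_4 = 1 + 1/4*h_0 + 2/5*h_1 + 1/20*h_2 + 1/4*h_3 + 1/20*h_4

Substituting h_1 = 0 and rearranging gives the linear system (I - Q) h = 1:
  [17/20, -1/5, -3/10, -1/10] . (h_0, h_2, h_3, h_4) = 1
  [-1/10, 3/4, -1/20, -11/20] . (h_0, h_2, h_3, h_4) = 1
  [-7/20, -1/10, 19/20, -3/20] . (h_0, h_2, h_3, h_4) = 1
  [-1/4, -1/20, -1/4, 19/20] . (h_0, h_2, h_3, h_4) = 1

Solving yields:
  h_0 = 20852/5501
  h_2 = 24196/5501
  h_3 = 18782/5501
  h_4 = 17494/5501

Starting state is 4, so the expected hitting time is h_4 = 17494/5501.

Answer: 17494/5501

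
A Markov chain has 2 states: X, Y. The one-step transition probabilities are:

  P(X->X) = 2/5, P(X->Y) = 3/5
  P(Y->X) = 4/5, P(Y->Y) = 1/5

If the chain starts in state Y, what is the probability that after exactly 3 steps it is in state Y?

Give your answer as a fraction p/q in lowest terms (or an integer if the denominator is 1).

Answer: 49/125

Derivation:
Computing P^3 by repeated multiplication:
P^1 =
  X: [2/5, 3/5]
  Y: [4/5, 1/5]
P^2 =
  X: [16/25, 9/25]
  Y: [12/25, 13/25]
P^3 =
  X: [68/125, 57/125]
  Y: [76/125, 49/125]

(P^3)[Y -> Y] = 49/125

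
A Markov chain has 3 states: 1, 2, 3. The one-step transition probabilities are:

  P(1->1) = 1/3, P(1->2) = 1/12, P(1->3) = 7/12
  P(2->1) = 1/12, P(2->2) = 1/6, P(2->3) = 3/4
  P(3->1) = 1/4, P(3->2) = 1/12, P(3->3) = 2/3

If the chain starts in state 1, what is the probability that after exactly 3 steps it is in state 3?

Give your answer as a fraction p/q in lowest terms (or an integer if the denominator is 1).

Answer: 1127/1728

Derivation:
Computing P^3 by repeated multiplication:
P^1 =
  1: [1/3, 1/12, 7/12]
  2: [1/12, 1/6, 3/4]
  3: [1/4, 1/12, 2/3]
P^2 =
  1: [19/72, 13/144, 31/48]
  2: [11/48, 7/72, 97/144]
  3: [37/144, 13/144, 47/72]
P^3 =
  1: [37/144, 157/1728, 1127/1728]
  2: [437/1728, 79/864, 1133/1728]
  3: [443/1728, 157/1728, 47/72]

(P^3)[1 -> 3] = 1127/1728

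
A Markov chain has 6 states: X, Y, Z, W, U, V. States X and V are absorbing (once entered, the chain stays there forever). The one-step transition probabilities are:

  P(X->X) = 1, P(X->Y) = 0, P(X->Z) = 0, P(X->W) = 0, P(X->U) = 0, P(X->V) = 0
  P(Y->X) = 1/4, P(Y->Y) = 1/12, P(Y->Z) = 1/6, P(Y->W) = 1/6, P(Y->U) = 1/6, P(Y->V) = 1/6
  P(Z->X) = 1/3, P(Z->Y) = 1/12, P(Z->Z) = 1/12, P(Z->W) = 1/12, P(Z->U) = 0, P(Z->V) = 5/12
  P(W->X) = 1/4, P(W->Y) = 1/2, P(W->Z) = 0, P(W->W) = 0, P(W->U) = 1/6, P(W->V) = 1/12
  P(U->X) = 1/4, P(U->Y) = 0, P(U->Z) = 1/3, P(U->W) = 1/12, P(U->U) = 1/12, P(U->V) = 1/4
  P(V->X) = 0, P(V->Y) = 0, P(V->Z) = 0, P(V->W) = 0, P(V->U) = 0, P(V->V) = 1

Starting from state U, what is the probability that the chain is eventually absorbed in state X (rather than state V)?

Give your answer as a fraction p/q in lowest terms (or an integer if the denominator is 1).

Answer: 2249/4502

Derivation:
Let a_i = P(absorbed in X | start in state i).
Boundary conditions: a_X = 1, a_V = 0.
For each transient state i, a_i = sum_j P(i->j) * a_j:
  a_Y = 1/4*a_X + 1/12*a_Y + 1/6*a_Z + 1/6*a_W + 1/6*a_U + 1/6*a_V
  a_Z = 1/3*a_X + 1/12*a_Y + 1/12*a_Z + 1/12*a_W + 0*a_U + 5/12*a_V
  a_W = 1/4*a_X + 1/2*a_Y + 0*a_Z + 0*a_W + 1/6*a_U + 1/12*a_V
  a_U = 1/4*a_X + 0*a_Y + 1/3*a_Z + 1/12*a_W + 1/12*a_U + 1/4*a_V

Substituting a_X = 1 and a_V = 0, rearrange to (I - Q) a = r where r[i] = P(i -> X):
  [11/12, -1/6, -1/6, -1/6] . (a_Y, a_Z, a_W, a_U) = 1/4
  [-1/12, 11/12, -1/12, 0] . (a_Y, a_Z, a_W, a_U) = 1/3
  [-1/2, 0, 1, -1/6] . (a_Y, a_Z, a_W, a_U) = 1/4
  [0, -1/3, -1/12, 11/12] . (a_Y, a_Z, a_W, a_U) = 1/4

Solving yields:
  a_Y = 1262/2251
  a_Z = 6353/13506
  a_W = 8287/13506
  a_U = 2249/4502

Starting state is U, so the absorption probability is a_U = 2249/4502.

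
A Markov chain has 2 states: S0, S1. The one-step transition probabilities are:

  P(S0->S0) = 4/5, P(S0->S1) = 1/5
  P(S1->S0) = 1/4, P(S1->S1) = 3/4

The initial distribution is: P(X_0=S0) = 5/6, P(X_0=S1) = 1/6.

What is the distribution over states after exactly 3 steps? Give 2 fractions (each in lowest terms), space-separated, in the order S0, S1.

Answer: 5777/9600 3823/9600

Derivation:
Propagating the distribution step by step (d_{t+1} = d_t * P):
d_0 = (S0=5/6, S1=1/6)
  d_1[S0] = 5/6*4/5 + 1/6*1/4 = 17/24
  d_1[S1] = 5/6*1/5 + 1/6*3/4 = 7/24
d_1 = (S0=17/24, S1=7/24)
  d_2[S0] = 17/24*4/5 + 7/24*1/4 = 307/480
  d_2[S1] = 17/24*1/5 + 7/24*3/4 = 173/480
d_2 = (S0=307/480, S1=173/480)
  d_3[S0] = 307/480*4/5 + 173/480*1/4 = 5777/9600
  d_3[S1] = 307/480*1/5 + 173/480*3/4 = 3823/9600
d_3 = (S0=5777/9600, S1=3823/9600)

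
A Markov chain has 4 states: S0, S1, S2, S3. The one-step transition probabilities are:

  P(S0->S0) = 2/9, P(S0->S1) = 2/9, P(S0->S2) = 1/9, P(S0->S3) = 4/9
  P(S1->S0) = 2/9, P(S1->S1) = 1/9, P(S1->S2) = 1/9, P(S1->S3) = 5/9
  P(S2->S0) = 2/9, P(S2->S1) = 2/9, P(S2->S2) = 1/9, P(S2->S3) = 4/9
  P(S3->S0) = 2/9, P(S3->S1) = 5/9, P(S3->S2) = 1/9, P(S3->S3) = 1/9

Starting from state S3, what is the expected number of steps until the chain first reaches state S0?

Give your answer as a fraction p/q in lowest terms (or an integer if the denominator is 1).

Let h_i = expected steps to first reach S0 from state i.
Boundary: h_S0 = 0.
First-step equations for the other states:
  h_S1 = 1 + 2/9*h_S0 + 1/9*h_S1 + 1/9*h_S2 + 5/9*h_S3
  h_S2 = 1 + 2/9*h_S0 + 2/9*h_S1 + 1/9*h_S2 + 4/9*h_S3
  h_S3 = 1 + 2/9*h_S0 + 5/9*h_S1 + 1/9*h_S2 + 1/9*h_S3

Substituting h_S0 = 0 and rearranging gives the linear system (I - Q) h = 1:
  [8/9, -1/9, -5/9] . (h_S1, h_S2, h_S3) = 1
  [-2/9, 8/9, -4/9] . (h_S1, h_S2, h_S3) = 1
  [-5/9, -1/9, 8/9] . (h_S1, h_S2, h_S3) = 1

Solving yields:
  h_S1 = 9/2
  h_S2 = 9/2
  h_S3 = 9/2

Starting state is S3, so the expected hitting time is h_S3 = 9/2.

Answer: 9/2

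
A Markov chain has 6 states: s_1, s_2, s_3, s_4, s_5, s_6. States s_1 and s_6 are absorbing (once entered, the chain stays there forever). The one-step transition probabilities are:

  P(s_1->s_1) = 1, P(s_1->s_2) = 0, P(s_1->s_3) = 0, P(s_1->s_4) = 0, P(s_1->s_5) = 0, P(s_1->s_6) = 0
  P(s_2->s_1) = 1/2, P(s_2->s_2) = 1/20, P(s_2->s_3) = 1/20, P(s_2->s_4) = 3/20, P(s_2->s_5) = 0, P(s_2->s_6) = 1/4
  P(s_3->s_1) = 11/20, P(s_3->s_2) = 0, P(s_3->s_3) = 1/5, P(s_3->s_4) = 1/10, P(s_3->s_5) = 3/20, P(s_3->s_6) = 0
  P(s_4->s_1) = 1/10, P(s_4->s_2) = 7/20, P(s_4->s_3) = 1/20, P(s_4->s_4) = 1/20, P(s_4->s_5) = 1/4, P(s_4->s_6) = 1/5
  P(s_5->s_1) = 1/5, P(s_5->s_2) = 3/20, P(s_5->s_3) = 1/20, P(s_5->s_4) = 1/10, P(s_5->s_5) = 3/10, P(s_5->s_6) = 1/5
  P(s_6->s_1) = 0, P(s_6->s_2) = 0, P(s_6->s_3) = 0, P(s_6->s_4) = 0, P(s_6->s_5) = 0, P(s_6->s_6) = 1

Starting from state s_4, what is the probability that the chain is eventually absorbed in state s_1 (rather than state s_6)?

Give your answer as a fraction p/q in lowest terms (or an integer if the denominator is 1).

Let a_i = P(absorbed in s_1 | start in state i).
Boundary conditions: a_s_1 = 1, a_s_6 = 0.
For each transient state i, a_i = sum_j P(i->j) * a_j:
  a_s_2 = 1/2*a_s_1 + 1/20*a_s_2 + 1/20*a_s_3 + 3/20*a_s_4 + 0*a_s_5 + 1/4*a_s_6
  a_s_3 = 11/20*a_s_1 + 0*a_s_2 + 1/5*a_s_3 + 1/10*a_s_4 + 3/20*a_s_5 + 0*a_s_6
  a_s_4 = 1/10*a_s_1 + 7/20*a_s_2 + 1/20*a_s_3 + 1/20*a_s_4 + 1/4*a_s_5 + 1/5*a_s_6
  a_s_5 = 1/5*a_s_1 + 3/20*a_s_2 + 1/20*a_s_3 + 1/10*a_s_4 + 3/10*a_s_5 + 1/5*a_s_6

Substituting a_s_1 = 1 and a_s_6 = 0, rearrange to (I - Q) a = r where r[i] = P(i -> s_1):
  [19/20, -1/20, -3/20, 0] . (a_s_2, a_s_3, a_s_4, a_s_5) = 1/2
  [0, 4/5, -1/10, -3/20] . (a_s_2, a_s_3, a_s_4, a_s_5) = 11/20
  [-7/20, -1/20, 19/20, -1/4] . (a_s_2, a_s_3, a_s_4, a_s_5) = 1/10
  [-3/20, -1/20, -1/10, 7/10] . (a_s_2, a_s_3, a_s_4, a_s_5) = 1/5

Solving yields:
  a_s_2 = 46051/70078
  a_s_3 = 60351/70078
  a_s_4 = 18973/35039
  a_s_5 = 19811/35039

Starting state is s_4, so the absorption probability is a_s_4 = 18973/35039.

Answer: 18973/35039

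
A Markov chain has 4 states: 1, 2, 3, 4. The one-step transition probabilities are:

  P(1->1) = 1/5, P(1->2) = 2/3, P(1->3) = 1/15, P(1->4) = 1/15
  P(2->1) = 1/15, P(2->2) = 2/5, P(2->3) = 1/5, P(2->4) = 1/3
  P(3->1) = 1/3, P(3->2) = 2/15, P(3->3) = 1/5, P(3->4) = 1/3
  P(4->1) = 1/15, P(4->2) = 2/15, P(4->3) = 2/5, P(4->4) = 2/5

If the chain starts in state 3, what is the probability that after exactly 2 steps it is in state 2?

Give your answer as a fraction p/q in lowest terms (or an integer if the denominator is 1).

Computing P^2 by repeated multiplication:
P^1 =
  1: [1/5, 2/3, 1/15, 1/15]
  2: [1/15, 2/5, 1/5, 1/3]
  3: [1/3, 2/15, 1/5, 1/3]
  4: [1/15, 2/15, 2/5, 2/5]
P^2 =
  1: [1/9, 94/225, 14/75, 64/225]
  2: [29/225, 62/225, 58/225, 76/225]
  3: [37/225, 26/75, 2/9, 4/15]
  4: [41/225, 46/225, 61/225, 77/225]

(P^2)[3 -> 2] = 26/75

Answer: 26/75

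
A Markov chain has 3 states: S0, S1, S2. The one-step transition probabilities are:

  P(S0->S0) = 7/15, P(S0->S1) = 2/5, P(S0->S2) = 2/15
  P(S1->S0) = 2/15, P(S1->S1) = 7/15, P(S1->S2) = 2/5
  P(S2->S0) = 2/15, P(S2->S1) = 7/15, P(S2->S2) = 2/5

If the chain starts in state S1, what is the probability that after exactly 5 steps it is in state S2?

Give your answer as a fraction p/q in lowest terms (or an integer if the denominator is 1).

Answer: 422/1215

Derivation:
Computing P^5 by repeated multiplication:
P^1 =
  S0: [7/15, 2/5, 2/15]
  S1: [2/15, 7/15, 2/5]
  S2: [2/15, 7/15, 2/5]
P^2 =
  S0: [13/45, 98/225, 62/225]
  S1: [8/45, 103/225, 82/225]
  S2: [8/45, 103/225, 82/225]
P^3 =
  S0: [31/135, 302/675, 218/675]
  S1: [26/135, 307/675, 238/675]
  S2: [26/135, 307/675, 238/675]
P^4 =
  S0: [17/81, 914/2025, 686/2025]
  S1: [16/81, 919/2025, 706/2025]
  S2: [16/81, 919/2025, 706/2025]
P^5 =
  S0: [247/1215, 110/243, 418/1215]
  S1: [242/1215, 551/1215, 422/1215]
  S2: [242/1215, 551/1215, 422/1215]

(P^5)[S1 -> S2] = 422/1215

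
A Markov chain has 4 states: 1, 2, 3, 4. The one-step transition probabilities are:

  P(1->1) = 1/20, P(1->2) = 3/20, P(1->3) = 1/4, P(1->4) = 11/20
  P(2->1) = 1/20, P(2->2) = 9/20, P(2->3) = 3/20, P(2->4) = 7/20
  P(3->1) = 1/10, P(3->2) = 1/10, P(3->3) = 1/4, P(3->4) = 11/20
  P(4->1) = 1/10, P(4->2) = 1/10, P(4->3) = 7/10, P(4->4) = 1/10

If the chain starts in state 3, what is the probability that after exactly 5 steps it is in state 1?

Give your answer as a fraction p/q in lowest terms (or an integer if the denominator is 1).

Answer: 35079/400000

Derivation:
Computing P^5 by repeated multiplication:
P^1 =
  1: [1/20, 3/20, 1/4, 11/20]
  2: [1/20, 9/20, 3/20, 7/20]
  3: [1/10, 1/10, 1/4, 11/20]
  4: [1/10, 1/10, 7/10, 1/10]
P^2 =
  1: [9/100, 31/200, 193/400, 109/400]
  2: [3/40, 13/50, 29/80, 121/400]
  3: [9/100, 7/50, 39/80, 113/400]
  4: [9/100, 7/50, 57/200, 97/200]
P^3 =
  1: [351/4000, 127/800, 2857/8000, 3171/8000]
  2: [333/4000, 779/4000, 2881/8000, 579/1600]
  3: [177/2000, 307/2000, 581/1600, 3159/8000]
  4: [177/2000, 307/2000, 1817/4000, 243/800]
P^4 =
  1: [3507/40000, 3199/20000, 65999/160000, 54381/160000]
  2: [861/10000, 6893/40000, 62939/160000, 55713/160000]
  3: [879/10000, 3163/20000, 2639/6400, 54657/160000]
  4: [879/10000, 3163/20000, 29707/80000, 30609/80000]
P^5 =
  1: [14019/160000, 128293/800000, 247649/640000, 1168203/3200000]
  2: [69663/800000, 26339/160000, 1246273/3200000, 229659/640000]
  3: [35079/400000, 63899/400000, 248261/640000, 1166871/3200000]
  4: [35079/400000, 63899/400000, 650177/1600000, 553911/1600000]

(P^5)[3 -> 1] = 35079/400000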